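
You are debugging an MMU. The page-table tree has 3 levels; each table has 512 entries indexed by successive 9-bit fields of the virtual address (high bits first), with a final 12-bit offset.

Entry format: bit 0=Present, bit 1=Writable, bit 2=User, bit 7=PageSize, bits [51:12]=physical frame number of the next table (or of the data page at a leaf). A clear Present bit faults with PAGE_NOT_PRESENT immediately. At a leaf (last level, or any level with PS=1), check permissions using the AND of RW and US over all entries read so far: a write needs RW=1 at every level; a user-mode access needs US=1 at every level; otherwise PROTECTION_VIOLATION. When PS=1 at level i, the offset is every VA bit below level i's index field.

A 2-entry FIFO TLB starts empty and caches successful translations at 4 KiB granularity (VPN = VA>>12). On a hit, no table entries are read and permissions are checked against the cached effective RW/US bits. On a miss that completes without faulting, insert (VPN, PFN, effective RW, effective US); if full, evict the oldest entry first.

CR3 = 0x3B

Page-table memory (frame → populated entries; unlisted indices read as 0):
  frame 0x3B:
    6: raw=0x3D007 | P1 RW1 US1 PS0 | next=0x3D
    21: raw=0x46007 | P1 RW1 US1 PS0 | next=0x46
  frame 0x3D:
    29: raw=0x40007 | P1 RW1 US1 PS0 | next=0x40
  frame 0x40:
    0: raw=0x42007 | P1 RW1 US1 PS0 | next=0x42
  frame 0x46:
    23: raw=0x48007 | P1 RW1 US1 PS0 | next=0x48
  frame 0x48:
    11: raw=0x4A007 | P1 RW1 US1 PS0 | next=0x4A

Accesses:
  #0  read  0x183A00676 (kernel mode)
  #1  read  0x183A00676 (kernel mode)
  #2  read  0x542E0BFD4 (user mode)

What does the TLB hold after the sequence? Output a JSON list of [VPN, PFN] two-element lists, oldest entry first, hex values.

Walk each access:
#0 VA=0x183A00676 (r,kernel):
  lvl0: tbl 0x3B, slot 6 ⇒ 0x3D007 (P1/RW1/US1/PS0)
  lvl1: tbl 0x3D, slot 29 ⇒ 0x40007 (P1/RW1/US1/PS0)
  lvl2: tbl 0x40, slot 0 ⇒ 0x42007 (P1/RW1/US1/PS0)
  → PA=0x42676  (3 entries read)
#1 VA=0x183A00676 (r,kernel):
  TLB hit vpn=0x183A00 → PA=0x42676
#2 VA=0x542E0BFD4 (r,user):
  lvl0: tbl 0x3B, slot 21 ⇒ 0x46007 (P1/RW1/US1/PS0)
  lvl1: tbl 0x46, slot 23 ⇒ 0x48007 (P1/RW1/US1/PS0)
  lvl2: tbl 0x48, slot 11 ⇒ 0x4A007 (P1/RW1/US1/PS0)
  → PA=0x4AFD4  (3 entries read)

TLB: [["0x183A00", "0x42"], ["0x542E0B", "0x4A"]]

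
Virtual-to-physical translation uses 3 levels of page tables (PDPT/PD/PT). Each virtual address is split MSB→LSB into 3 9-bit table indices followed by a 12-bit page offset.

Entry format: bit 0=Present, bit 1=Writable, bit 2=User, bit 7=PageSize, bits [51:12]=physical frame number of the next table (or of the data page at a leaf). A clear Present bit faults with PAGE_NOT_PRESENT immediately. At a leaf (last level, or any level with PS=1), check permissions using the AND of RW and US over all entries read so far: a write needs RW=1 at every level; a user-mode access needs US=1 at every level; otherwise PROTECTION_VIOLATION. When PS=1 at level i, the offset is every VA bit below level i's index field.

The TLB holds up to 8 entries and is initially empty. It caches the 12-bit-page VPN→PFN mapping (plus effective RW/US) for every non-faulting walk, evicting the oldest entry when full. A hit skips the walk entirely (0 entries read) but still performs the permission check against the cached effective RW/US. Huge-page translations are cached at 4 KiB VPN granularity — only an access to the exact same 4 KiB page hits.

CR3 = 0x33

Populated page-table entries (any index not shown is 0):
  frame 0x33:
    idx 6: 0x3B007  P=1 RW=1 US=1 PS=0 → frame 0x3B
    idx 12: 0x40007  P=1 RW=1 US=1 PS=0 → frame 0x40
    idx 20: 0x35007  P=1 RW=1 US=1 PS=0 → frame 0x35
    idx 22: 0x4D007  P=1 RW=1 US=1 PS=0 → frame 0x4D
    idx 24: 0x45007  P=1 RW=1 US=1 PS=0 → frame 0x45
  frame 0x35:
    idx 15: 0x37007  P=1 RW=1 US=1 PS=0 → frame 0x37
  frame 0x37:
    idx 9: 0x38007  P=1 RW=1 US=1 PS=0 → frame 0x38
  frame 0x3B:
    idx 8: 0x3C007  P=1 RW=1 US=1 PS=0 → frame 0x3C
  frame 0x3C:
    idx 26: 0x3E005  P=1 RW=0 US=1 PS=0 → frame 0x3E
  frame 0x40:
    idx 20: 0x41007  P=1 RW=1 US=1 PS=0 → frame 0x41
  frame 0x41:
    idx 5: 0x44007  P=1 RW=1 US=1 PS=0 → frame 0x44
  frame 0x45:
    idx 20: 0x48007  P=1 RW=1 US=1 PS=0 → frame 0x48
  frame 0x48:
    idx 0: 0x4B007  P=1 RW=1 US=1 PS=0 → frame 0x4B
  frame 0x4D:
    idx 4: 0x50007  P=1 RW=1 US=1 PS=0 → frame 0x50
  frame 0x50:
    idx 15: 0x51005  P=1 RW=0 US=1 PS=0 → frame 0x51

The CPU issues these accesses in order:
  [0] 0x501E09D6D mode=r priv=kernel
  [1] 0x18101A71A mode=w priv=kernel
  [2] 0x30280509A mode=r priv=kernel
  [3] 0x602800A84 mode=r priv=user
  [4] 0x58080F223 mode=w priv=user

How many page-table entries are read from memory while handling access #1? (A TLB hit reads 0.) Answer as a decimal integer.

Per-access translation:
#0 VA=0x501E09D6D (r,kernel):
  lvl0: tbl 0x33, slot 20 ⇒ 0x35007 (P1/RW1/US1/PS0)
  lvl1: tbl 0x35, slot 15 ⇒ 0x37007 (P1/RW1/US1/PS0)
  lvl2: tbl 0x37, slot 9 ⇒ 0x38007 (P1/RW1/US1/PS0)
  ⇒ phys 0x38D6D  [3 reads]
#1 VA=0x18101A71A (w,kernel):
  lvl0: tbl 0x33, slot 6 ⇒ 0x3B007 (P1/RW1/US1/PS0)
  lvl1: tbl 0x3B, slot 8 ⇒ 0x3C007 (P1/RW1/US1/PS0)
  lvl2: tbl 0x3C, slot 26 ⇒ 0x3E005 (P1/RW0/US1/PS0)
  ⇒ fault: PROTECTION_VIOLATION  — 3 lookups
#2 VA=0x30280509A (r,kernel):
  lvl0: tbl 0x33, slot 12 ⇒ 0x40007 (P1/RW1/US1/PS0)
  lvl1: tbl 0x40, slot 20 ⇒ 0x41007 (P1/RW1/US1/PS0)
  lvl2: tbl 0x41, slot 5 ⇒ 0x44007 (P1/RW1/US1/PS0)
  ⇒ phys 0x4409A  [3 reads]
#3 VA=0x602800A84 (r,user):
  lvl0: tbl 0x33, slot 24 ⇒ 0x45007 (P1/RW1/US1/PS0)
  lvl1: tbl 0x45, slot 20 ⇒ 0x48007 (P1/RW1/US1/PS0)
  lvl2: tbl 0x48, slot 0 ⇒ 0x4B007 (P1/RW1/US1/PS0)
  ⇒ phys 0x4BA84  [3 reads]
#4 VA=0x58080F223 (w,user):
  lvl0: tbl 0x33, slot 22 ⇒ 0x4D007 (P1/RW1/US1/PS0)
  lvl1: tbl 0x4D, slot 4 ⇒ 0x50007 (P1/RW1/US1/PS0)
  lvl2: tbl 0x50, slot 15 ⇒ 0x51005 (P1/RW0/US1/PS0)
  ⇒ fault: PROTECTION_VIOLATION  — 3 lookups

Entries read for #1: 3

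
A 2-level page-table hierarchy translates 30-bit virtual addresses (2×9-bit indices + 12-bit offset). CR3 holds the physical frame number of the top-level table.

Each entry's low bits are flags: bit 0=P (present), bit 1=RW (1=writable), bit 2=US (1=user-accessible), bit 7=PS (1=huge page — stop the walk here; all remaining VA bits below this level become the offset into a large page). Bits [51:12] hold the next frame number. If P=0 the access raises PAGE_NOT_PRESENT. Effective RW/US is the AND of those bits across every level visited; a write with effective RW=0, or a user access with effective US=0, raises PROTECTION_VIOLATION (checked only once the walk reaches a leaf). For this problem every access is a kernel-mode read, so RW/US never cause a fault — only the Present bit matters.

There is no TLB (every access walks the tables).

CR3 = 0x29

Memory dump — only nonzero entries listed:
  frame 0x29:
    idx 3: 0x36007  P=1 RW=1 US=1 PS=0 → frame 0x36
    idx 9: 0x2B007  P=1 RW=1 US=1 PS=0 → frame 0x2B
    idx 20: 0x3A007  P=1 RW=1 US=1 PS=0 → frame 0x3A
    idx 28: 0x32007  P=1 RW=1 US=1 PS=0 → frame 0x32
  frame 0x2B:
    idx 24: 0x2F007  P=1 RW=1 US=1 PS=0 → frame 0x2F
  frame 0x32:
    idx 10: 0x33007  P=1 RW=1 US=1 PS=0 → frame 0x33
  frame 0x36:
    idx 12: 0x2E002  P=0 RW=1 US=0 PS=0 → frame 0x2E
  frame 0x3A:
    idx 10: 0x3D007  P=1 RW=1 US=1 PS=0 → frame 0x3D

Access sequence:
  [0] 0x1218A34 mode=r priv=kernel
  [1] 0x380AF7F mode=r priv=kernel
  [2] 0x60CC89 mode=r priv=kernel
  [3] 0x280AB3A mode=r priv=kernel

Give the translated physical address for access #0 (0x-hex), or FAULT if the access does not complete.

Per-access translation:
#0 VA=0x1218A34 (r,kernel):
  L0 @0x29[9] → 0x2B007  P=1,RW=1,US=1,PS=0
  L1 @0x2B[24] → 0x2F007  P=1,RW=1,US=1,PS=0
  ⇒ phys 0x2FA34  [2 reads]
#1 VA=0x380AF7F (r,kernel):
  L0 @0x29[28] → 0x32007  P=1,RW=1,US=1,PS=0
  L1 @0x32[10] → 0x33007  P=1,RW=1,US=1,PS=0
  ⇒ phys 0x33F7F  [2 reads]
#2 VA=0x60CC89 (r,kernel):
  L0 @0x29[3] → 0x36007  P=1,RW=1,US=1,PS=0
  L1 @0x36[12] → 0x2E002  P=0,RW=1,US=0,PS=0
  ⇒ fault: PAGE_NOT_PRESENT  — 2 lookups
#3 VA=0x280AB3A (r,kernel):
  L0 @0x29[20] → 0x3A007  P=1,RW=1,US=1,PS=0
  L1 @0x3A[10] → 0x3D007  P=1,RW=1,US=1,PS=0
  ⇒ phys 0x3DB3A  [2 reads]

Access #0 PA: 0x2FA34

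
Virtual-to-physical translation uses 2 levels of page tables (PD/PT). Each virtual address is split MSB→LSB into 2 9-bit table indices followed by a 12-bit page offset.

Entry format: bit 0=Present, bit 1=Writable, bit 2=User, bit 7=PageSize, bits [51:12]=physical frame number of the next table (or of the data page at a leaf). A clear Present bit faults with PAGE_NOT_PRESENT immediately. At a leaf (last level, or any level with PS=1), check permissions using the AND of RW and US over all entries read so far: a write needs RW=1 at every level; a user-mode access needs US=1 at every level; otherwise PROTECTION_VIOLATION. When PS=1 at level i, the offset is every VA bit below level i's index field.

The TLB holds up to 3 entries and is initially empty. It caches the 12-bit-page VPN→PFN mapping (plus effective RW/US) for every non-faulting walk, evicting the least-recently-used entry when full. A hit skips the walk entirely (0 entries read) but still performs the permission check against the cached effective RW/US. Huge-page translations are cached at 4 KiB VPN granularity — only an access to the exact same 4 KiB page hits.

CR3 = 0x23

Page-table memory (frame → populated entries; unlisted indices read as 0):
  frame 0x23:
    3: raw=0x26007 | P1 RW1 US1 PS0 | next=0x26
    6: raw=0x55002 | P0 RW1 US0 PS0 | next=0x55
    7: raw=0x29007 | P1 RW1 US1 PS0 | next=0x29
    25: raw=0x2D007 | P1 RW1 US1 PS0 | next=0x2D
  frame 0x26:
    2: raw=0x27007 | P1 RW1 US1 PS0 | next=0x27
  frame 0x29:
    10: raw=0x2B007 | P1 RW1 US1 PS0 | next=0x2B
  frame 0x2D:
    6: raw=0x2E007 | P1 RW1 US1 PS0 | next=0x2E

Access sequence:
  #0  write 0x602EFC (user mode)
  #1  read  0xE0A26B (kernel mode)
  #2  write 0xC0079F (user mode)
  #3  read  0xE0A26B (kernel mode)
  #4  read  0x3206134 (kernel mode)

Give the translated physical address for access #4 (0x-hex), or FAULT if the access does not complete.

Walk each access:
#0 VA=0x602EFC (w,user):
  L0 @0x23[3] → 0x26007  P=1,RW=1,US=1,PS=0
  L1 @0x26[2] → 0x27007  P=1,RW=1,US=1,PS=0
  ✓ 0x27EFC  — 2 lookups
#1 VA=0xE0A26B (r,kernel):
  L0 @0x23[7] → 0x29007  P=1,RW=1,US=1,PS=0
  L1 @0x29[10] → 0x2B007  P=1,RW=1,US=1,PS=0
  ✓ 0x2B26B  — 2 lookups
#2 VA=0xC0079F (w,user):
  L0 @0x23[6] → 0x55002  P=0,RW=1,US=0,PS=0
  ⇒ fault: PAGE_NOT_PRESENT  — 1 lookups
#3 VA=0xE0A26B (r,kernel):
  TLB hit vpn=0xE0A → PA=0x2B26B
#4 VA=0x3206134 (r,kernel):
  L0 @0x23[25] → 0x2D007  P=1,RW=1,US=1,PS=0
  L1 @0x2D[6] → 0x2E007  P=1,RW=1,US=1,PS=0
  ✓ 0x2E134  — 2 lookups

Access #4 PA: 0x2E134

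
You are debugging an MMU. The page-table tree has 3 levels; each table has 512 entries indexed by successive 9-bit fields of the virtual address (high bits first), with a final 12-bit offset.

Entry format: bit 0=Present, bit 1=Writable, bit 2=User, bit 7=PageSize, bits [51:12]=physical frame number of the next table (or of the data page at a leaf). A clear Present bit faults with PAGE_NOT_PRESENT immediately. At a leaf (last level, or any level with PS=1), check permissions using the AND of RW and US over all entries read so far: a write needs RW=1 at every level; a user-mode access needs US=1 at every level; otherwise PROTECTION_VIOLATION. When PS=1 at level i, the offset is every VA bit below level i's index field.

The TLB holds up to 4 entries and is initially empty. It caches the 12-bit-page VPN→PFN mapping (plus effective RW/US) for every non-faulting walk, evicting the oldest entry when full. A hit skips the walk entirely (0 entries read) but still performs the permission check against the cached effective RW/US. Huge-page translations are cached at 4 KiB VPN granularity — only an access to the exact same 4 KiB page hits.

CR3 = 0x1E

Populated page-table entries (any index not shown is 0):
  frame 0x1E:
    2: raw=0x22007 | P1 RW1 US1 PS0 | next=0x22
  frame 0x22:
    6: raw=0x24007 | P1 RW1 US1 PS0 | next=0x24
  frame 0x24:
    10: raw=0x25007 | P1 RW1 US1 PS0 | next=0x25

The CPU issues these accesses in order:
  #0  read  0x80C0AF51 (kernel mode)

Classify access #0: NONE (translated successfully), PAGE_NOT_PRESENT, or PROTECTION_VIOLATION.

Trace:
#0 VA=0x80C0AF51 (r,kernel):
  L0 @0x1E[2] → 0x22007  P=1,RW=1,US=1,PS=0
  L1 @0x22[6] → 0x24007  P=1,RW=1,US=1,PS=0
  L2 @0x24[10] → 0x25007  P=1,RW=1,US=1,PS=0
  ⇒ phys 0x25F51  [3 reads]

Access #0 fault: NONE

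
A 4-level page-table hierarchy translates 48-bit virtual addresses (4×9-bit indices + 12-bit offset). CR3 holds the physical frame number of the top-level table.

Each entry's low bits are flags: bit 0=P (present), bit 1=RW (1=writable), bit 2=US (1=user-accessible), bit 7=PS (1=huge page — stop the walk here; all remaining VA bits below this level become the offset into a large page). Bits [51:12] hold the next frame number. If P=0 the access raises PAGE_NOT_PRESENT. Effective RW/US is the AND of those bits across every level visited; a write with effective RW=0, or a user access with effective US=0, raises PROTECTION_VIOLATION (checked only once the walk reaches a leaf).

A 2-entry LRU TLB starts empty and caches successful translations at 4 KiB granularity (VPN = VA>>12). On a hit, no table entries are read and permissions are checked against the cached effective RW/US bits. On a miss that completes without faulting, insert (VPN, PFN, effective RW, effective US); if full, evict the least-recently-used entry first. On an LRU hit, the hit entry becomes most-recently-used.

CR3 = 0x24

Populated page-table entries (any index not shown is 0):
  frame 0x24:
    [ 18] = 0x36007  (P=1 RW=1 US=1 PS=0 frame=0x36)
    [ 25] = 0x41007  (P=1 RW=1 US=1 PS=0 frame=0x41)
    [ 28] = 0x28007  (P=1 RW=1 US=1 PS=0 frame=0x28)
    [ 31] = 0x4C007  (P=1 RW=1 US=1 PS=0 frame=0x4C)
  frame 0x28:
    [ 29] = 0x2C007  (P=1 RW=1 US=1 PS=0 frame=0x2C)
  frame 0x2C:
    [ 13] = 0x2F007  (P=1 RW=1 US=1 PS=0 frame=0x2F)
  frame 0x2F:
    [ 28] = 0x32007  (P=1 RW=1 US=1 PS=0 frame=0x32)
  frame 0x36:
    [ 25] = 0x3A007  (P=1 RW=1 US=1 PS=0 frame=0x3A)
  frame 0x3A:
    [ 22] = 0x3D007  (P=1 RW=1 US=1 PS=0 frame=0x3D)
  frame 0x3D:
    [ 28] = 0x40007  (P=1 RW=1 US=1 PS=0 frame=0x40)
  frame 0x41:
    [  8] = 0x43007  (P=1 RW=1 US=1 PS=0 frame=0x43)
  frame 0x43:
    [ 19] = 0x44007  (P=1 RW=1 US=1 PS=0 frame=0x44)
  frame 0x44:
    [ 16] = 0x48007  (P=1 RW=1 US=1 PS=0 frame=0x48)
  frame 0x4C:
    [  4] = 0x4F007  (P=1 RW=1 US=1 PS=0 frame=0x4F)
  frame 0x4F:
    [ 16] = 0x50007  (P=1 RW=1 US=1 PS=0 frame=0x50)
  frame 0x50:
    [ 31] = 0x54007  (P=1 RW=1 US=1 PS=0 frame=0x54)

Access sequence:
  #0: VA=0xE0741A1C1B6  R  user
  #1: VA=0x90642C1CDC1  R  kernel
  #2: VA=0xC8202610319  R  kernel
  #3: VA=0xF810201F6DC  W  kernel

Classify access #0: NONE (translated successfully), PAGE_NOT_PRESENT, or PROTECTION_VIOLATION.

Walk each access:
#0 VA=0xE0741A1C1B6 (r,user):
  [0] read 0x24 idx=28: raw=0x28007 flags P=1 W=1 U=1 S=0
  [1] read 0x28 idx=29: raw=0x2C007 flags P=1 W=1 U=1 S=0
  [2] read 0x2C idx=13: raw=0x2F007 flags P=1 W=1 U=1 S=0
  [3] read 0x2F idx=28: raw=0x32007 flags P=1 W=1 U=1 S=0
  ✓ 0x321B6  — 4 lookups
#1 VA=0x90642C1CDC1 (r,kernel):
  [0] read 0x24 idx=18: raw=0x36007 flags P=1 W=1 U=1 S=0
  [1] read 0x36 idx=25: raw=0x3A007 flags P=1 W=1 U=1 S=0
  [2] read 0x3A idx=22: raw=0x3D007 flags P=1 W=1 U=1 S=0
  [3] read 0x3D idx=28: raw=0x40007 flags P=1 W=1 U=1 S=0
  ✓ 0x40DC1  — 4 lookups
#2 VA=0xC8202610319 (r,kernel):
  [0] read 0x24 idx=25: raw=0x41007 flags P=1 W=1 U=1 S=0
  [1] read 0x41 idx=8: raw=0x43007 flags P=1 W=1 U=1 S=0
  [2] read 0x43 idx=19: raw=0x44007 flags P=1 W=1 U=1 S=0
  [3] read 0x44 idx=16: raw=0x48007 flags P=1 W=1 U=1 S=0
  ✓ 0x48319  — 4 lookups
#3 VA=0xF810201F6DC (w,kernel):
  [0] read 0x24 idx=31: raw=0x4C007 flags P=1 W=1 U=1 S=0
  [1] read 0x4C idx=4: raw=0x4F007 flags P=1 W=1 U=1 S=0
  [2] read 0x4F idx=16: raw=0x50007 flags P=1 W=1 U=1 S=0
  [3] read 0x50 idx=31: raw=0x54007 flags P=1 W=1 U=1 S=0
  ✓ 0x546DC  — 4 lookups

Access #0 fault: NONE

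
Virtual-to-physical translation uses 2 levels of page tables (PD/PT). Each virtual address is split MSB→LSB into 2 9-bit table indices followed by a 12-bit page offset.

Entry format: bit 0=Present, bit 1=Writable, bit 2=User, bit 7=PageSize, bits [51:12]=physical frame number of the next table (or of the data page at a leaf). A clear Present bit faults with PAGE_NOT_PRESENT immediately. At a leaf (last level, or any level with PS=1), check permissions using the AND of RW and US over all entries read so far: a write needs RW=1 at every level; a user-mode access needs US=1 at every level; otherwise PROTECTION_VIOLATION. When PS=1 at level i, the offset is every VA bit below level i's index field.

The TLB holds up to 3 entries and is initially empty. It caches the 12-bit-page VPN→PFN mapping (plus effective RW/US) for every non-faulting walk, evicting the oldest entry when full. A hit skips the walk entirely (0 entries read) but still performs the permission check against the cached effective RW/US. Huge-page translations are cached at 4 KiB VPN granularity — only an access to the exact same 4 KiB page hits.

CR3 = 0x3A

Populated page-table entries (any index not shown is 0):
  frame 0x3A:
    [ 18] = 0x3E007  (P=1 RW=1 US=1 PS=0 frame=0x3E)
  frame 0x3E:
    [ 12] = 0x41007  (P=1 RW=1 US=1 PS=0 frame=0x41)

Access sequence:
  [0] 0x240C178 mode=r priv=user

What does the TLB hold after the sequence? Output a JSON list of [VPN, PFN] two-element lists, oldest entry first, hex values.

Per-access translation:
#0 VA=0x240C178 (r,user):
  L0: frame=0x3A idx=18 entry=0x3E007 [P=1 RW=1 US=1 PS=0]
  L1: frame=0x3E idx=12 entry=0x41007 [P=1 RW=1 US=1 PS=0]
  ⇒ phys 0x41178  [2 reads]

TLB: [["0x240C", "0x41"]]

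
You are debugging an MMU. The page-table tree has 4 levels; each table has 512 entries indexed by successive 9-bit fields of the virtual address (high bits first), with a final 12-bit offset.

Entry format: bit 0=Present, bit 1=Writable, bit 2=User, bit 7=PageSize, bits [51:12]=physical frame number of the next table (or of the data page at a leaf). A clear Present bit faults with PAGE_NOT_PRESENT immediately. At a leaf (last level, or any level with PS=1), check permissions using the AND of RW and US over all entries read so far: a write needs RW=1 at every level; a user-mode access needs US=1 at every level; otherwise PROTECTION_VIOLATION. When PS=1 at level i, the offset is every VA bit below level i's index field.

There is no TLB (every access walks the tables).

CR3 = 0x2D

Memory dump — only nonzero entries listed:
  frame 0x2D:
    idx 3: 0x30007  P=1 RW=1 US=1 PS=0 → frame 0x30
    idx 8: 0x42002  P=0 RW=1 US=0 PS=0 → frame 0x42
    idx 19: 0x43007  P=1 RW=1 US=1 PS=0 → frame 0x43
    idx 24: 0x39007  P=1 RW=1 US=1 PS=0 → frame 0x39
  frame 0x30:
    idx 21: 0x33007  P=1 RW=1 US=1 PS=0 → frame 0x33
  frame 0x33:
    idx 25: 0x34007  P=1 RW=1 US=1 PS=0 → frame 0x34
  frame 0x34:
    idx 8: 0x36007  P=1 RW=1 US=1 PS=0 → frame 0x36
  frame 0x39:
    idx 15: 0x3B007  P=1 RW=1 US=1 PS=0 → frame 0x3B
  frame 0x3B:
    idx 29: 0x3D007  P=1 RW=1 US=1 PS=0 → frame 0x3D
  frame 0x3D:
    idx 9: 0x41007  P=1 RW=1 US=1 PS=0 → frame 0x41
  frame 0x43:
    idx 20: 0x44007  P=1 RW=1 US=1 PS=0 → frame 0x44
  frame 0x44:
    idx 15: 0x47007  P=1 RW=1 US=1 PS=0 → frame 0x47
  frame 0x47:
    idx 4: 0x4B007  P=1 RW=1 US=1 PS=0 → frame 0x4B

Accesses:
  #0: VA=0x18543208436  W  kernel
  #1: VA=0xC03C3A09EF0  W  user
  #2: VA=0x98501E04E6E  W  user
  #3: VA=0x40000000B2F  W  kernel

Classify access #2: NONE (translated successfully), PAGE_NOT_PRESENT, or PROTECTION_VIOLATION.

Per-access translation:
#0 VA=0x18543208436 (w,kernel):
  L0: frame=0x2D idx=3 entry=0x30007 [P=1 RW=1 US=1 PS=0]
  L1: frame=0x30 idx=21 entry=0x33007 [P=1 RW=1 US=1 PS=0]
  L2: frame=0x33 idx=25 entry=0x34007 [P=1 RW=1 US=1 PS=0]
  L3: frame=0x34 idx=8 entry=0x36007 [P=1 RW=1 US=1 PS=0]
  → PA=0x36436  (4 entries read)
#1 VA=0xC03C3A09EF0 (w,user):
  L0: frame=0x2D idx=24 entry=0x39007 [P=1 RW=1 US=1 PS=0]
  L1: frame=0x39 idx=15 entry=0x3B007 [P=1 RW=1 US=1 PS=0]
  L2: frame=0x3B idx=29 entry=0x3D007 [P=1 RW=1 US=1 PS=0]
  L3: frame=0x3D idx=9 entry=0x41007 [P=1 RW=1 US=1 PS=0]
  → PA=0x41EF0  (4 entries read)
#2 VA=0x98501E04E6E (w,user):
  L0: frame=0x2D idx=19 entry=0x43007 [P=1 RW=1 US=1 PS=0]
  L1: frame=0x43 idx=20 entry=0x44007 [P=1 RW=1 US=1 PS=0]
  L2: frame=0x44 idx=15 entry=0x47007 [P=1 RW=1 US=1 PS=0]
  L3: frame=0x47 idx=4 entry=0x4B007 [P=1 RW=1 US=1 PS=0]
  → PA=0x4BE6E  (4 entries read)
#3 VA=0x40000000B2F (w,kernel):
  L0: frame=0x2D idx=8 entry=0x42002 [P=0 RW=1 US=0 PS=0]
  → PAGE_NOT_PRESENT  (1 entries read)

Access #2 fault: NONE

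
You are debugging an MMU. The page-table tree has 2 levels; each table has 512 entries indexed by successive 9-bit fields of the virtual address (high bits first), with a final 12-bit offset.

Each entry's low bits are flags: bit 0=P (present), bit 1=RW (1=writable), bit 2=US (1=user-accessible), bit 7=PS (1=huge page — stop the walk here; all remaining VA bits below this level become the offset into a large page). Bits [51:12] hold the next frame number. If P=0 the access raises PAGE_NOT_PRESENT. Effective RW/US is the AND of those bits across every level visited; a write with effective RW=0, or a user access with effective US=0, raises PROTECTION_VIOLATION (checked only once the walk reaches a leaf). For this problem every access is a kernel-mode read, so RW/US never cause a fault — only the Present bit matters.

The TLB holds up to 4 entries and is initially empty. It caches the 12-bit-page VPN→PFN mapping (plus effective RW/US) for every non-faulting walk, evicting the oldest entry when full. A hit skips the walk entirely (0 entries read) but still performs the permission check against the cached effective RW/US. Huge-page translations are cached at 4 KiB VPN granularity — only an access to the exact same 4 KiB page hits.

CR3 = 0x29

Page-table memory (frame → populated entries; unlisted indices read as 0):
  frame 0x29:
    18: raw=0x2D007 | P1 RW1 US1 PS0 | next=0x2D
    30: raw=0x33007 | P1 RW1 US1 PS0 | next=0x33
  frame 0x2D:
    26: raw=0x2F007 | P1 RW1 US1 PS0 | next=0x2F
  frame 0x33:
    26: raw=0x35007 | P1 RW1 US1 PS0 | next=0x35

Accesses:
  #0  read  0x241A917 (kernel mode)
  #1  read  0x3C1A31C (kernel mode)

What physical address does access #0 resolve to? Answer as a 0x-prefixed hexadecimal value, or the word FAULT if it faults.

Per-access translation:
#0 VA=0x241A917 (r,kernel):
  [0] read 0x29 idx=18: raw=0x2D007 flags P=1 W=1 U=1 S=0
  [1] read 0x2D idx=26: raw=0x2F007 flags P=1 W=1 U=1 S=0
  ✓ 0x2F917  — 2 lookups
#1 VA=0x3C1A31C (r,kernel):
  [0] read 0x29 idx=30: raw=0x33007 flags P=1 W=1 U=1 S=0
  [1] read 0x33 idx=26: raw=0x35007 flags P=1 W=1 U=1 S=0
  ✓ 0x3531C  — 2 lookups

Access #0 PA: 0x2F917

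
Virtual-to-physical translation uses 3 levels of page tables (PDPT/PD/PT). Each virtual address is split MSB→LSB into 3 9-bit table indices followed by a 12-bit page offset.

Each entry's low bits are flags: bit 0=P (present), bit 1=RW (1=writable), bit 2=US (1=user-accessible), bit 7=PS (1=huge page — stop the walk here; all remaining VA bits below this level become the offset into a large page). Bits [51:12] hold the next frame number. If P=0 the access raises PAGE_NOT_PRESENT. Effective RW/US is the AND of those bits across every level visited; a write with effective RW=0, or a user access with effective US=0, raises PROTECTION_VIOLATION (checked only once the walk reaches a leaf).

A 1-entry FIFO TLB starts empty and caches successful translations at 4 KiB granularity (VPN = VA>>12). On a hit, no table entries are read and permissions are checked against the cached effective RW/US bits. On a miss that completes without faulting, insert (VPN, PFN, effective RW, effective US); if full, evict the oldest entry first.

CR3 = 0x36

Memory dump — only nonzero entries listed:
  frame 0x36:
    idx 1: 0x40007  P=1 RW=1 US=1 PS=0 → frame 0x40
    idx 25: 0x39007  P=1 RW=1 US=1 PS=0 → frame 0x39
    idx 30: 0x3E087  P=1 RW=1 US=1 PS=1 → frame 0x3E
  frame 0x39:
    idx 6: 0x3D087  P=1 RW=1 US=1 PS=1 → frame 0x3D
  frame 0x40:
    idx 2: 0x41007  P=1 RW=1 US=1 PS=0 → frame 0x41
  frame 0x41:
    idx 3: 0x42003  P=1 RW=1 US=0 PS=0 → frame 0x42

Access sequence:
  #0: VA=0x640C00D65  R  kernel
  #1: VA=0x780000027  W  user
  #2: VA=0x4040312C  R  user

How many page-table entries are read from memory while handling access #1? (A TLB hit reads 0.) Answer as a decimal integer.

Walk each access:
#0 VA=0x640C00D65 (r,kernel):
  [0] read 0x36 idx=25: raw=0x39007 flags P=1 W=1 U=1 S=0
  [1] read 0x39 idx=6: raw=0x3D087 flags P=1 W=1 U=1 S=1
  → PA=0x3DD65 (huge @L1)  (2 entries read)
#1 VA=0x780000027 (w,user):
  [0] read 0x36 idx=30: raw=0x3E087 flags P=1 W=1 U=1 S=1
  → PA=0x3E027 (huge @L0)  (1 entries read)
#2 VA=0x4040312C (r,user):
  [0] read 0x36 idx=1: raw=0x40007 flags P=1 W=1 U=1 S=0
  [1] read 0x40 idx=2: raw=0x41007 flags P=1 W=1 U=1 S=0
  [2] read 0x41 idx=3: raw=0x42003 flags P=1 W=1 U=0 S=0
  ⇒ fault: PROTECTION_VIOLATION  — 3 lookups

Entries read for #1: 1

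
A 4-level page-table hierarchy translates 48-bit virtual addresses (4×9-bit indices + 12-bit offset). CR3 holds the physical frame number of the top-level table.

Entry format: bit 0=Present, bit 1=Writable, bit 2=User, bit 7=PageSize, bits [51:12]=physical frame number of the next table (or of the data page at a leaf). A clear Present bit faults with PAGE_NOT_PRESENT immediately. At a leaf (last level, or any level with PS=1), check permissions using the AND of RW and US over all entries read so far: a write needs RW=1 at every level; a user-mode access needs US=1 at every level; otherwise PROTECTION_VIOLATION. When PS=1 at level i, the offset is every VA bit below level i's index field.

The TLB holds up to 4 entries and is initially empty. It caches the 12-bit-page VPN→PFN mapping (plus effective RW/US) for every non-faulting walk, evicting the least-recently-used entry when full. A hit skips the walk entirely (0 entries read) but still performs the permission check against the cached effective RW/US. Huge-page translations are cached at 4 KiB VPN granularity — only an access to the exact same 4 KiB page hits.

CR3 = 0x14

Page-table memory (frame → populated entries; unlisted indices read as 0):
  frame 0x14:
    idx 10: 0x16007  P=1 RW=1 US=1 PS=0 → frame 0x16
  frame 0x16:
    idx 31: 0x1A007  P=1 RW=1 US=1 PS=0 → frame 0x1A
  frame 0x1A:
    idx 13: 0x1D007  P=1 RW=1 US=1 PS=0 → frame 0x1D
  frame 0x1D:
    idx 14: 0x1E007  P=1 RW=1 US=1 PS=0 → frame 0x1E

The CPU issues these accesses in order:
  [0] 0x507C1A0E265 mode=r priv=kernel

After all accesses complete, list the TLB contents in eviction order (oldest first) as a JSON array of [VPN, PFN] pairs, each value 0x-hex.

Walk each access:
#0 VA=0x507C1A0E265 (r,kernel):
  L0 @0x14[10] → 0x16007  P=1,RW=1,US=1,PS=0
  L1 @0x16[31] → 0x1A007  P=1,RW=1,US=1,PS=0
  L2 @0x1A[13] → 0x1D007  P=1,RW=1,US=1,PS=0
  L3 @0x1D[14] → 0x1E007  P=1,RW=1,US=1,PS=0
  → PA=0x1E265  (4 entries read)

TLB: [["0x507C1A0E", "0x1E"]]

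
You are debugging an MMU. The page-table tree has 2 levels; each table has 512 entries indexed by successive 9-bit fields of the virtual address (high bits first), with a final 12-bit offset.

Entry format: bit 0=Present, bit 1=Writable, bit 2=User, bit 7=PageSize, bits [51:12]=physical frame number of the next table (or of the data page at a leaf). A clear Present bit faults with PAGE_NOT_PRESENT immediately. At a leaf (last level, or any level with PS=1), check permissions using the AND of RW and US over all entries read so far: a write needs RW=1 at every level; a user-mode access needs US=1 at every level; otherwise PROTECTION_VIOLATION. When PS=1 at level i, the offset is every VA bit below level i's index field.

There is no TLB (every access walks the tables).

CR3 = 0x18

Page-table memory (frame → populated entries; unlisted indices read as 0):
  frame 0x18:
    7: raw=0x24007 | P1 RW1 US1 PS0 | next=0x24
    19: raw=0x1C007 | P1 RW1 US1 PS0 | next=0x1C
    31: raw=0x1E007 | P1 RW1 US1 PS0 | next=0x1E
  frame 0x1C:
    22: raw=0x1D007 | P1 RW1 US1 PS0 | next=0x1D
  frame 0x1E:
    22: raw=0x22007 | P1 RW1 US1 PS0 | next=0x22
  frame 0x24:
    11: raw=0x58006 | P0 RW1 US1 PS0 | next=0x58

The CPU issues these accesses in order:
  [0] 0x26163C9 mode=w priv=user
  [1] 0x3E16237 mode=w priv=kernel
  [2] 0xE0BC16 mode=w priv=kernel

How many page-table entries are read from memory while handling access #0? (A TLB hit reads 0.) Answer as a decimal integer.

Per-access translation:
#0 VA=0x26163C9 (w,user):
  [0] read 0x18 idx=19: raw=0x1C007 flags P=1 W=1 U=1 S=0
  [1] read 0x1C idx=22: raw=0x1D007 flags P=1 W=1 U=1 S=0
  ⇒ phys 0x1D3C9  [2 reads]
#1 VA=0x3E16237 (w,kernel):
  [0] read 0x18 idx=31: raw=0x1E007 flags P=1 W=1 U=1 S=0
  [1] read 0x1E idx=22: raw=0x22007 flags P=1 W=1 U=1 S=0
  ⇒ phys 0x22237  [2 reads]
#2 VA=0xE0BC16 (w,kernel):
  [0] read 0x18 idx=7: raw=0x24007 flags P=1 W=1 U=1 S=0
  [1] read 0x24 idx=11: raw=0x58006 flags P=0 W=1 U=1 S=0
  ⇒ fault: PAGE_NOT_PRESENT  — 2 lookups

Entries read for #0: 2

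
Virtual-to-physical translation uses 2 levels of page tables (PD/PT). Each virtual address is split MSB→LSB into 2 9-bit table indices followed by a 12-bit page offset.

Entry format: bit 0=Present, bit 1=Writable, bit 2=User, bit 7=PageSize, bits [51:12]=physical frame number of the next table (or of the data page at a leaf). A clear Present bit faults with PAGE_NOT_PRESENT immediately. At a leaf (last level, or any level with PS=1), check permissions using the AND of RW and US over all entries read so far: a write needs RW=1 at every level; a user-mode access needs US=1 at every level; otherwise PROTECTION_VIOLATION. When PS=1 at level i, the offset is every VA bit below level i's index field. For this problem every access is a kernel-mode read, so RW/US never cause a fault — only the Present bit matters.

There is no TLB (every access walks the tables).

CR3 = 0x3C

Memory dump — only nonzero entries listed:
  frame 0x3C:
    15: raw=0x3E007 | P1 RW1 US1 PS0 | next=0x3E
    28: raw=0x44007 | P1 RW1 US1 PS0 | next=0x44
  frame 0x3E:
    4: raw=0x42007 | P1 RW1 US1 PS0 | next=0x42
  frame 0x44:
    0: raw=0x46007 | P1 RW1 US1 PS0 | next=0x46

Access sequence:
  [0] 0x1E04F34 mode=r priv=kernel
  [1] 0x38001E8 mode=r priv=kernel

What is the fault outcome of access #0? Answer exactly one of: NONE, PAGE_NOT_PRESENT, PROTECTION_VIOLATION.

Walk each access:
#0 VA=0x1E04F34 (r,kernel):
  [0] read 0x3C idx=15: raw=0x3E007 flags P=1 W=1 U=1 S=0
  [1] read 0x3E idx=4: raw=0x42007 flags P=1 W=1 U=1 S=0
  → PA=0x42F34  (2 entries read)
#1 VA=0x38001E8 (r,kernel):
  [0] read 0x3C idx=28: raw=0x44007 flags P=1 W=1 U=1 S=0
  [1] read 0x44 idx=0: raw=0x46007 flags P=1 W=1 U=1 S=0
  → PA=0x461E8  (2 entries read)

Access #0 fault: NONE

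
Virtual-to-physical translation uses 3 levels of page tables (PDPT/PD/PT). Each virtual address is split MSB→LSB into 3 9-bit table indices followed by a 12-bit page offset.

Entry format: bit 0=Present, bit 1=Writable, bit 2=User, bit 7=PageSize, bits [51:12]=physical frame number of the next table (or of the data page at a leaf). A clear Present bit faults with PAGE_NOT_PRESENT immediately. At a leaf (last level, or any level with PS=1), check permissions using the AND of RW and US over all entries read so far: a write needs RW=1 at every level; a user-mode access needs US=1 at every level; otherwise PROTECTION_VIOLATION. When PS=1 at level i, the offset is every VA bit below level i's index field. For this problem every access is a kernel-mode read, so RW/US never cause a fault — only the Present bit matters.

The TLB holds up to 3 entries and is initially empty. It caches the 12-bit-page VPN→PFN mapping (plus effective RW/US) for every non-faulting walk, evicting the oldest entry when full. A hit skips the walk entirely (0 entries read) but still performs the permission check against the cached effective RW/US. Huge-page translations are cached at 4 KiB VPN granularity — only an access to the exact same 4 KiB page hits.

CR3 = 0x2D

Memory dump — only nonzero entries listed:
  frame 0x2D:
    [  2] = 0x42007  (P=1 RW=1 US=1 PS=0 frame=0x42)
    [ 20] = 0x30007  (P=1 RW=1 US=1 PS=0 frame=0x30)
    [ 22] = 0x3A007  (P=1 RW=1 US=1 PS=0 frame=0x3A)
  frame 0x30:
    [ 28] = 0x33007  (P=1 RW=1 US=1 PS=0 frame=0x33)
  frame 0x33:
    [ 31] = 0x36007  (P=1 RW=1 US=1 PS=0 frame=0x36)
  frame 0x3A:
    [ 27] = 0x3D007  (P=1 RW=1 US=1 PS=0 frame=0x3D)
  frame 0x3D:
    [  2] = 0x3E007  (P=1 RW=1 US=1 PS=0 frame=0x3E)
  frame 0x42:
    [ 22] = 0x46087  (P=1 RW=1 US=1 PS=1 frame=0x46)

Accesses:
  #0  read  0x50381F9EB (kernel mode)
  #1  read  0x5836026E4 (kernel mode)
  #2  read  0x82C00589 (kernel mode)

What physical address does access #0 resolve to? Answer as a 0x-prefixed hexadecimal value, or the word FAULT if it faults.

Trace:
#0 VA=0x50381F9EB (r,kernel):
  [0] read 0x2D idx=20: raw=0x30007 flags P=1 W=1 U=1 S=0
  [1] read 0x30 idx=28: raw=0x33007 flags P=1 W=1 U=1 S=0
  [2] read 0x33 idx=31: raw=0x36007 flags P=1 W=1 U=1 S=0
  → PA=0x369EB  (3 entries read)
#1 VA=0x5836026E4 (r,kernel):
  [0] read 0x2D idx=22: raw=0x3A007 flags P=1 W=1 U=1 S=0
  [1] read 0x3A idx=27: raw=0x3D007 flags P=1 W=1 U=1 S=0
  [2] read 0x3D idx=2: raw=0x3E007 flags P=1 W=1 U=1 S=0
  → PA=0x3E6E4  (3 entries read)
#2 VA=0x82C00589 (r,kernel):
  [0] read 0x2D idx=2: raw=0x42007 flags P=1 W=1 U=1 S=0
  [1] read 0x42 idx=22: raw=0x46087 flags P=1 W=1 U=1 S=1
  → PA=0x46589 (huge @L1)  (2 entries read)

Access #0 PA: 0x369EB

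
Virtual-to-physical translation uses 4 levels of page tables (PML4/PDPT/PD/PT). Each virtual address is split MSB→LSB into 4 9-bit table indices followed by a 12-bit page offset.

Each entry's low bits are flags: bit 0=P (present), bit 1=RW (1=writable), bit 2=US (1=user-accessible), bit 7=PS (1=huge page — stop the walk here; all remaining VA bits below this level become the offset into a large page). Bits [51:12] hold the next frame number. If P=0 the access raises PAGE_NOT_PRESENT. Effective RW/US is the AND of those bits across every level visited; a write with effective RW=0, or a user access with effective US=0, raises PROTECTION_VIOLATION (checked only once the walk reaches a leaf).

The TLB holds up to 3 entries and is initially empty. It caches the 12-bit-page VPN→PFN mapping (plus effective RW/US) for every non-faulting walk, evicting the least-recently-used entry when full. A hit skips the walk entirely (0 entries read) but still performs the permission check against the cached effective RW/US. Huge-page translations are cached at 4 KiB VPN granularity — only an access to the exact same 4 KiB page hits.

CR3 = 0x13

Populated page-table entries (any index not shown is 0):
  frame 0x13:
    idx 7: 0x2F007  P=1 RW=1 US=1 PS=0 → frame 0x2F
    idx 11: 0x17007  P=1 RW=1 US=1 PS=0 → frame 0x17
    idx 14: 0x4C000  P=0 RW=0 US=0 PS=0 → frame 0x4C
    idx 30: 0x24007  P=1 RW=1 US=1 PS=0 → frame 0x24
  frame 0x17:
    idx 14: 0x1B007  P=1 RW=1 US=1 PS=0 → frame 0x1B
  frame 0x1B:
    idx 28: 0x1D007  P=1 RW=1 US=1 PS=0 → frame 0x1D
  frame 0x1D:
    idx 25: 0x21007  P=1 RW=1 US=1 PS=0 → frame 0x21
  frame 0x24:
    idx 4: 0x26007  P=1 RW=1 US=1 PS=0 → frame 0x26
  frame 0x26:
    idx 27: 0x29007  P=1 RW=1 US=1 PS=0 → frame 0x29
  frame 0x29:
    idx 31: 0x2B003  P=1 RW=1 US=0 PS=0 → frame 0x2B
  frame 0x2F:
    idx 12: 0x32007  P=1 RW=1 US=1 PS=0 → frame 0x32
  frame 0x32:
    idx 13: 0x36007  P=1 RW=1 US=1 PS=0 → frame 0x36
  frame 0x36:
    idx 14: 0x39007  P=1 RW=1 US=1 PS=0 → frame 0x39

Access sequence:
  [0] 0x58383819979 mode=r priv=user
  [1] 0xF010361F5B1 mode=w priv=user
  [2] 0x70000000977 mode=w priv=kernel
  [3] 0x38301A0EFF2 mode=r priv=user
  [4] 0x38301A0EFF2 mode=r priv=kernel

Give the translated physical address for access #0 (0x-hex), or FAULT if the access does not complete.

Walk each access:
#0 VA=0x58383819979 (r,user):
  L0: frame=0x13 idx=11 entry=0x17007 [P=1 RW=1 US=1 PS=0]
  L1: frame=0x17 idx=14 entry=0x1B007 [P=1 RW=1 US=1 PS=0]
  L2: frame=0x1B idx=28 entry=0x1D007 [P=1 RW=1 US=1 PS=0]
  L3: frame=0x1D idx=25 entry=0x21007 [P=1 RW=1 US=1 PS=0]
  ⇒ phys 0x21979  [4 reads]
#1 VA=0xF010361F5B1 (w,user):
  L0: frame=0x13 idx=30 entry=0x24007 [P=1 RW=1 US=1 PS=0]
  L1: frame=0x24 idx=4 entry=0x26007 [P=1 RW=1 US=1 PS=0]
  L2: frame=0x26 idx=27 entry=0x29007 [P=1 RW=1 US=1 PS=0]
  L3: frame=0x29 idx=31 entry=0x2B003 [P=1 RW=1 US=0 PS=0]
  ✗ PROTECTION_VIOLATION  [4 reads]
#2 VA=0x70000000977 (w,kernel):
  L0: frame=0x13 idx=14 entry=0x4C000 [P=0 RW=0 US=0 PS=0]
  ✗ PAGE_NOT_PRESENT  [1 reads]
#3 VA=0x38301A0EFF2 (r,user):
  L0: frame=0x13 idx=7 entry=0x2F007 [P=1 RW=1 US=1 PS=0]
  L1: frame=0x2F idx=12 entry=0x32007 [P=1 RW=1 US=1 PS=0]
  L2: frame=0x32 idx=13 entry=0x36007 [P=1 RW=1 US=1 PS=0]
  L3: frame=0x36 idx=14 entry=0x39007 [P=1 RW=1 US=1 PS=0]
  ⇒ phys 0x39FF2  [4 reads]
#4 VA=0x38301A0EFF2 (r,kernel):
  TLB hit vpn=0x38301A0E → PA=0x39FF2

Access #0 PA: 0x21979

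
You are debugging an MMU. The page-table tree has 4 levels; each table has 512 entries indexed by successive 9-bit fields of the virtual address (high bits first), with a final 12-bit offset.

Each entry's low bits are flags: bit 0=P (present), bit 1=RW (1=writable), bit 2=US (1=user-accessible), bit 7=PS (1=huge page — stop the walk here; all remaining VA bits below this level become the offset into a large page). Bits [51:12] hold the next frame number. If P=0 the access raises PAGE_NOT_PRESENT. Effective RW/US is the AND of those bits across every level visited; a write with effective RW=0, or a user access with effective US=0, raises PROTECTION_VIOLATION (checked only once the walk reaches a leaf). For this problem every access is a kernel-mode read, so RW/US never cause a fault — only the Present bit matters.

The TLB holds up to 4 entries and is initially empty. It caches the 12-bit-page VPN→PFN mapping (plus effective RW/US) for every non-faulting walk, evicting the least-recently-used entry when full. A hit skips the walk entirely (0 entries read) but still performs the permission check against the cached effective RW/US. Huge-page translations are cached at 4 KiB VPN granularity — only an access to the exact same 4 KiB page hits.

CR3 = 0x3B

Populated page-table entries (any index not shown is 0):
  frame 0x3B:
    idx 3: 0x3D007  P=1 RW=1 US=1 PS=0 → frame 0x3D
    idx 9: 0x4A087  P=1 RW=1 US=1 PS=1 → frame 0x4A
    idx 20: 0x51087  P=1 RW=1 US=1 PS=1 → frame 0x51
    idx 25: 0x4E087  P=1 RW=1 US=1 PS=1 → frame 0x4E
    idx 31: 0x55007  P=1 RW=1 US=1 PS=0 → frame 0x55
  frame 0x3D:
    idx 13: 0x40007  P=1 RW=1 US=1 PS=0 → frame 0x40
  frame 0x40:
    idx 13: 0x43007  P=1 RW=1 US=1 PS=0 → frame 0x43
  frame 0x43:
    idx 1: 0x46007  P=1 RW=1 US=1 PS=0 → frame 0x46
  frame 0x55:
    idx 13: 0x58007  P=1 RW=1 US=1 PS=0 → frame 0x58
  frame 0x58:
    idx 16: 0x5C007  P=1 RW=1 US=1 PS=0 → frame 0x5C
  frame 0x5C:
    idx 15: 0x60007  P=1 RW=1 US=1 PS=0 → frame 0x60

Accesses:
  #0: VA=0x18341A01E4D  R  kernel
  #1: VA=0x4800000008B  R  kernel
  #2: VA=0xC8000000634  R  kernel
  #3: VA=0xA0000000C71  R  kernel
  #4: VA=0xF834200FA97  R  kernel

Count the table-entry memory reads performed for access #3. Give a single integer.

Trace:
#0 VA=0x18341A01E4D (r,kernel):
  lvl0: tbl 0x3B, slot 3 ⇒ 0x3D007 (P1/RW1/US1/PS0)
  lvl1: tbl 0x3D, slot 13 ⇒ 0x40007 (P1/RW1/US1/PS0)
  lvl2: tbl 0x40, slot 13 ⇒ 0x43007 (P1/RW1/US1/PS0)
  lvl3: tbl 0x43, slot 1 ⇒ 0x46007 (P1/RW1/US1/PS0)
  ⇒ phys 0x46E4D  [4 reads]
#1 VA=0x4800000008B (r,kernel):
  lvl0: tbl 0x3B, slot 9 ⇒ 0x4A087 (P1/RW1/US1/PS1)
  ⇒ phys 0x4A08B (huge @L0)  [1 reads]
#2 VA=0xC8000000634 (r,kernel):
  lvl0: tbl 0x3B, slot 25 ⇒ 0x4E087 (P1/RW1/US1/PS1)
  ⇒ phys 0x4E634 (huge @L0)  [1 reads]
#3 VA=0xA0000000C71 (r,kernel):
  lvl0: tbl 0x3B, slot 20 ⇒ 0x51087 (P1/RW1/US1/PS1)
  ⇒ phys 0x51C71 (huge @L0)  [1 reads]
#4 VA=0xF834200FA97 (r,kernel):
  lvl0: tbl 0x3B, slot 31 ⇒ 0x55007 (P1/RW1/US1/PS0)
  lvl1: tbl 0x55, slot 13 ⇒ 0x58007 (P1/RW1/US1/PS0)
  lvl2: tbl 0x58, slot 16 ⇒ 0x5C007 (P1/RW1/US1/PS0)
  lvl3: tbl 0x5C, slot 15 ⇒ 0x60007 (P1/RW1/US1/PS0)
  ⇒ phys 0x60A97  [4 reads]

Entries read for #3: 1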